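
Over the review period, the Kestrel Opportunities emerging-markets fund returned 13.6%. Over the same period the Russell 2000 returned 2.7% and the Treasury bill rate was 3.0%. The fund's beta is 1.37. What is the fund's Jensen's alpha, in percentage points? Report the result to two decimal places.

CAPM expected return = Rf + β(Rm − Rf) = 3.0% + 1.37 × (2.7% − 3.0%) = 3 + 1.37 × -0.30 = 2.5890%
Jensen's α = Rp − E[R] = 13.6% − 2.5890% = 11.0110

11.01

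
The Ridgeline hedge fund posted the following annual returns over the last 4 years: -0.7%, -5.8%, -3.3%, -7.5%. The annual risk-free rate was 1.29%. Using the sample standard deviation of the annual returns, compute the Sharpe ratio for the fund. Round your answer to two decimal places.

r̄ = (-0.7 − 5.8 − 3.3 − 7.5) / 4 = -4.3250%
Σ(r − r̄)² = (-0.7 − (-4.3250))² + (-5.8 − (-4.3250))² + (-3.3 − (-4.3250))² + … = 26.4475
sample σ = √(26.4475 / 3) = √8.8158 = 2.9691%
Sharpe = (r̄ − rf) / σ = (-4.3250 − 1.29) / 2.9691 = -5.6150 / 2.9691 = -1.8911

-1.89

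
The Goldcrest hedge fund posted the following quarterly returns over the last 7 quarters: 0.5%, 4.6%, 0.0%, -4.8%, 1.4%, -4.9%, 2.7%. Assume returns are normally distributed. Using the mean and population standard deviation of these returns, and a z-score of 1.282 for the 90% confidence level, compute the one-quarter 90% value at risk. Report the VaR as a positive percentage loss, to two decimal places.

4.34

r̄ = (0.5 + 4.6 + 0 − 4.8 + 1.4 − 4.9 + 2.7) / 7 = -0.50 / 7 = -0.0714%
Population σ = √[Σ(r − r̄)² / 7] = √[77.6743 / 7] = √11.0963 = 3.3311%
VaR = −(r̄ − z·σ) = −(-0.0714 − 1.282 × 3.3311) = −(-4.3419) = 4.3419%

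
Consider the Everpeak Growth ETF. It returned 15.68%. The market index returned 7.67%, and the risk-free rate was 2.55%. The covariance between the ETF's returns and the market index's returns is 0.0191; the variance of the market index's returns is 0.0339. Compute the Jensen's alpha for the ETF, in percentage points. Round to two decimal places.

10.25

β = Cov / Var = 0.0191 / 0.0339 = 0.5634
E[R] = Rf + β(Rm − Rf) = 2.55% + 0.5634 × (7.67% − 2.55%) = 5.4346%
α = Rp − E[R] = 15.68% − 5.4346% = 10.2454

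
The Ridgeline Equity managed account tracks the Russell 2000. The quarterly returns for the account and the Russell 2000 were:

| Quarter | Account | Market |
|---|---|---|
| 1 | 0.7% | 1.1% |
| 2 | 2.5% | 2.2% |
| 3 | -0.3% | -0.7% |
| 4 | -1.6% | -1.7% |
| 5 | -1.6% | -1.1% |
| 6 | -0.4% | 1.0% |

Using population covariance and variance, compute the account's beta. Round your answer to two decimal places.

0.92

r̄p = -0.1167%,  r̄m = 0.1333%
Cov = Σ(rp − r̄p)(rm − r̄m) / 6 = 1.7756
Var(rm) = Σ(rm − r̄m)² / 6 = 1.9222
β = Cov / Var = 1.7756 / 1.9222 = 0.9237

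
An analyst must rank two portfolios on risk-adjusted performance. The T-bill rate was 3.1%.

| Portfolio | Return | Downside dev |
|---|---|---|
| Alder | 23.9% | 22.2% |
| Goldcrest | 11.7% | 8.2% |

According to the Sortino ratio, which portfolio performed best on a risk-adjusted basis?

Alder: Sortino ratio = (23.9% − 3.1%) / 22.2% = 0.937
Goldcrest: Sortino ratio = (11.7% − 3.1%) / 8.2% = 1.049
Highest: Goldcrest (1.049).

Goldcrest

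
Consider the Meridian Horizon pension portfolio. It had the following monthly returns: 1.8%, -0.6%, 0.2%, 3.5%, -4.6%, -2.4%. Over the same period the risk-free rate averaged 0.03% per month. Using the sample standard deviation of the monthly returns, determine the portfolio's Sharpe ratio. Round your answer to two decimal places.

μ = (1.8 − 0.6 + 0.2 + 3.5 − 4.6 − 2.4) / 6 = -0.3500%
Sample σ = √[Σ(r − μ)² / 5] = √[42.0750 / 5] = √8.4150 = 2.9009%
Sharpe = (μ − rf) / σ = (-0.3500 − 0.03) / 2.9009 = -0.3800 / 2.9009 = -0.1310

-0.13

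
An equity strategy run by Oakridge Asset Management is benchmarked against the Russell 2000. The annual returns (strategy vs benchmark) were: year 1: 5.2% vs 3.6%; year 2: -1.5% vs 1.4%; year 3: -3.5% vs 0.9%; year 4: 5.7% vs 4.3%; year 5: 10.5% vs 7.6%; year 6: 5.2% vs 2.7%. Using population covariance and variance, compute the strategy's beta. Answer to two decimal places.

r̄p = 3.6000%,  r̄m = 3.4167%
Cov = Σ(rp − r̄p)(rm − r̄m) / 6 = 9.6700
Var(rm) = Σ(rm − r̄m)² / 6 = 4.8714
β = Cov / Var = 9.6700 / 4.8714 = 1.9851

1.99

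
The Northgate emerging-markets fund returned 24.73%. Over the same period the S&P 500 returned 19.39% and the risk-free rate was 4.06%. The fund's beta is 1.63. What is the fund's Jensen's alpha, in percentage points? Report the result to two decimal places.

-4.32

CAPM expected return = Rf + β(Rm − Rf) = 4.06% + 1.63 × (19.39% − 4.06%) = 4.06 + 1.63 × 15.33 = 29.0479%
Jensen's α = Rp − E[R] = 24.73% − 29.0479% = -4.3179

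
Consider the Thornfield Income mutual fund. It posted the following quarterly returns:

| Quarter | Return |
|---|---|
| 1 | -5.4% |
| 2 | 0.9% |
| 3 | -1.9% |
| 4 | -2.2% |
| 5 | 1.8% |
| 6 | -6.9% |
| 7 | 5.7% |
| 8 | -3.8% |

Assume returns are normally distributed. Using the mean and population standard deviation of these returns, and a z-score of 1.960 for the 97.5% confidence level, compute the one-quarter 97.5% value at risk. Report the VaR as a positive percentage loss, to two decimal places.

9.03

r̄ = (-5.4 + 0.9 − 1.9 − 2.2 + 1.8 − 6.9 + 5.7 − 3.8) / 8 = -11.80 / 8 = -1.4750%
Population σ = √[Σ(r − r̄)² / 8] = √[118.7950 / 8] = √14.8494 = 3.8535%
VaR = −(r̄ − z·σ) = −(-1.4750 − 1.960 × 3.8535) = −(-9.0279) = 9.0279%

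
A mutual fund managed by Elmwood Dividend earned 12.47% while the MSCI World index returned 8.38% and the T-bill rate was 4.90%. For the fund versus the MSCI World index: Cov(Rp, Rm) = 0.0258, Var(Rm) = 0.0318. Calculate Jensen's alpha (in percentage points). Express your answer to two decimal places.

β = Cov / Var = 0.0258 / 0.0318 = 0.8113
E[R] = Rf + β(Rm − Rf) = 4.90% + 0.8113 × (8.38% − 4.90%) = 7.7233%
α = Rp − E[R] = 12.47% − 7.7233% = 4.7467

4.75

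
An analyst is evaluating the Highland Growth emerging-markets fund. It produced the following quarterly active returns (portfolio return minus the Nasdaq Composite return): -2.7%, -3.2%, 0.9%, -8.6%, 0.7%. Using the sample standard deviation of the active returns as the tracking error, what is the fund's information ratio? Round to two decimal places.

Mean return μ = -12.90 / 5 = -2.5800%
Sample std dev = √[59.5080 / 4] = 3.8571%
IR = μ / tracking error = -2.5800 / 3.8571 = -0.6689

-0.67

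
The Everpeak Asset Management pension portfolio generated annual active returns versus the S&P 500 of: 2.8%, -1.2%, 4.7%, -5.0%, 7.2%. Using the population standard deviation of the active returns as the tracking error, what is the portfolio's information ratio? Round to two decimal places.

r̄ = (2.8 − 1.2 + 4.7 − 5 + 7.2) / 5 = 8.50 / 5 = 1.7000%
Population σ = √[Σ(r − r̄)² / 5] = √[93.7600 / 5] = √18.7520 = 4.3304%
IR = r̄ / tracking error = 1.7000 / 4.3304 = 0.3926

0.39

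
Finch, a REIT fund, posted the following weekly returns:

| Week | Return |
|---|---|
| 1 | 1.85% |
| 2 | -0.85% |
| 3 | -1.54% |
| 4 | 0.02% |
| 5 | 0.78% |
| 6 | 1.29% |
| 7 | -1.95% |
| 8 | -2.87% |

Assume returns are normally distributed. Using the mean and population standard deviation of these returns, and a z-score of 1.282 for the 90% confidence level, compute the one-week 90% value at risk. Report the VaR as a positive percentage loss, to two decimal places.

2.41

Mean return μ = -3.270 / 8 = -0.4088%
Σ(r − μ)² = (1.85 − (-0.4088))² + (-0.85 − (-0.4088))² + (-1.54 − (-0.4088))² + … = 19.4923
population σ = √(19.4923 / 8) = √2.4365 = 1.5609%
VaR = −(μ − z·σ) = −(-0.4088 − 1.282 × 1.5609) = −(-2.4099) = 2.4099%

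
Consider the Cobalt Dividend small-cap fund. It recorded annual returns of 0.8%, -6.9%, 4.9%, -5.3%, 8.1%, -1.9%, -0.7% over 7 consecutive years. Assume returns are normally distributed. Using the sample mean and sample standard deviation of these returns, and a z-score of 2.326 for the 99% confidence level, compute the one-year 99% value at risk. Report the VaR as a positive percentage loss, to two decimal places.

r̄ = (0.8 − 6.9 + 4.9 − 5.3 + 8.1 − 1.9 − 0.7) / 7 = -0.1429%
Σ(r − r̄)² = 169.9171; sample σ = √(169.9171/6) = 5.3216%
VaR = −(r̄ − z·σ) = −(-0.1429 − 2.326 × 5.3216) = −(-12.5209) = 12.5209%

12.52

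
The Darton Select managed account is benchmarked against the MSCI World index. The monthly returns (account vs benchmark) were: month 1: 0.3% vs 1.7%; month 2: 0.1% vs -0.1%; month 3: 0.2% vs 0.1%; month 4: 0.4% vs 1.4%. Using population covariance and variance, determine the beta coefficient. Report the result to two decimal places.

r̄p = 0.2500%,  r̄m = 0.7750%
Cov = Σ(rp − r̄p)(rm − r̄m) / 4 = 0.0763
Var(rm) = Σ(rm − r̄m)² / 4 = 0.6169
β = Cov / Var = 0.0763 / 0.6169 = 0.1237

0.12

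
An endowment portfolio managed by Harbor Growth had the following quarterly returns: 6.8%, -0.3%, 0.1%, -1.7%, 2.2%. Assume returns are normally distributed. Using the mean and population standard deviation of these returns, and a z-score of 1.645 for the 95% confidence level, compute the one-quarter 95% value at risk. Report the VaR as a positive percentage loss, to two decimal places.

3.46

Mean return r̄ = 7.10 / 5 = 1.4200%
Σ(r − r̄)² = 43.9880; population σ = √(43.9880/5) = 2.9661%
VaR = −(r̄ − z·σ) = −(1.4200 − 1.645 × 2.9661) = −(-3.4592) = 3.4592%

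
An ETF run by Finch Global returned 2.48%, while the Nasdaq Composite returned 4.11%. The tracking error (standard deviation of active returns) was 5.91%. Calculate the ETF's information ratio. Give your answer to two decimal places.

-0.28

IR = (Rp − Rb) / TE = (2.48% − 4.11%) / 5.91% = -1.63% / 5.91% = -0.2758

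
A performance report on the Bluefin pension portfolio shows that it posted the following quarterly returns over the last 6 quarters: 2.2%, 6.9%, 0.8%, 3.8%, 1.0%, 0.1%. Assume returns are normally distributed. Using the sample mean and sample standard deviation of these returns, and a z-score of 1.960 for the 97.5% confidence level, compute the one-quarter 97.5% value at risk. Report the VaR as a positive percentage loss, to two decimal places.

r̄ = (2.2 + 6.9 + 0.8 + 3.8 + 1 + 0.1) / 6 = 2.4667%
Sample σ = √[Σ(r − r̄)² / 5] = √[32.0333 / 5] = √6.4067 = 2.5311%
VaR = −(r̄ − z·σ) = −(2.4667 − 1.960 × 2.5311) = −(-2.4943) = 2.4943%

2.49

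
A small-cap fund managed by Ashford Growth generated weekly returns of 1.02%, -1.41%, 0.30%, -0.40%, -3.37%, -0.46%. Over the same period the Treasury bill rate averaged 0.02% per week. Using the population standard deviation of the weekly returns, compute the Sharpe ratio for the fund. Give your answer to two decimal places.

r̄ = (1.02 − 1.41 + 0.3 − 0.4 − 3.37 − 0.46) / 6 = -4.320 / 6 = -0.7200%
Population std dev = √[11.7366 / 6] = 1.3986%
Sharpe = (r̄ − rf) / σ = (-0.7200 − 0.02) / 1.3986 = -0.7400 / 1.3986 = -0.5291

-0.53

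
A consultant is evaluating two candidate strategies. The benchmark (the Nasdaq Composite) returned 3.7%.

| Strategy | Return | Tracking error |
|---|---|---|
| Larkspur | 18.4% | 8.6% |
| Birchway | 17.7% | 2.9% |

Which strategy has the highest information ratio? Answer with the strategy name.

Larkspur: IR = (18.4% − 3.7%) / 8.6% = 1.709
Birchway: IR = (17.7% − 3.7%) / 2.9% = 4.828
Highest: Birchway (4.828).

Birchway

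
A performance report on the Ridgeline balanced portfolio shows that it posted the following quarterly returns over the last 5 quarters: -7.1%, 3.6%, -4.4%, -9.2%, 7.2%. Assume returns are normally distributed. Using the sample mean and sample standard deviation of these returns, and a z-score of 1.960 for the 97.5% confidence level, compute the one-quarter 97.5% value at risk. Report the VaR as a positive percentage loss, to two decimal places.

15.83

r̄ = (-7.1 + 3.6 − 4.4 − 9.2 + 7.2) / 5 = -9.90 / 5 = -1.9800%
Σ(r − r̄)² = (-7.1 − (-1.9800))² + (3.6 − (-1.9800))² + (-4.4 − (-1.9800))² + … = 199.6080
sample σ = √(199.6080 / 4) = √49.9020 = 7.0641%
VaR = −(r̄ − z·σ) = −(-1.9800 − 1.960 × 7.0641) = −(-15.8256) = 15.8256%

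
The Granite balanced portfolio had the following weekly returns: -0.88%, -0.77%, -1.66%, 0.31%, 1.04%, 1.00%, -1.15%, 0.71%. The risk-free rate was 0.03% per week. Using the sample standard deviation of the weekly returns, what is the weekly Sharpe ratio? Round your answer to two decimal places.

r̄ = (-0.88 − 0.77 − 1.66 + 0.31 + 1.04 + 1 − 1.15 + 0.71) / 8 = -0.1750%
Sample σ = √[Σ(r − r̄)² / 7] = √[7.8822 / 7] = √1.1260 = 1.0611%
Sharpe = (r̄ − rf) / σ = (-0.1750 − 0.03) / 1.0611 = -0.2050 / 1.0611 = -0.1932

-0.19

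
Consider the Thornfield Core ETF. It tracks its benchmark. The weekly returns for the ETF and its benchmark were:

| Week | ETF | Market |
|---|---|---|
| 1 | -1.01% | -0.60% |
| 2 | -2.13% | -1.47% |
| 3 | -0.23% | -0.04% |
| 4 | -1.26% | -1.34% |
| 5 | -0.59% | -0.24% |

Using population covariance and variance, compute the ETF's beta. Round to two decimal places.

1.04

r̄p = -1.0440%,  r̄m = -0.7380%
Cov = Σ(rp − r̄p)(rm − r̄m) / 5 = 0.3448
Var(rm) = Σ(rm − r̄m)² / 5 = 0.3305
β = Cov / Var = 0.3448 / 0.3305 = 1.0433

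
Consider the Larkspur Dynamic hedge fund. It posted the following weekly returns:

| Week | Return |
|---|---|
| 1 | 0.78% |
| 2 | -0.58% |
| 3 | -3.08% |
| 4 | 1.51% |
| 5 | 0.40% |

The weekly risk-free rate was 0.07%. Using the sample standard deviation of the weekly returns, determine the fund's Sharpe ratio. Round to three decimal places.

-0.148

r̄ = (0.78 − 0.58 − 3.08 + 1.51 + 0.4) / 5 = -0.1940%
Σ(r − r̄)² = 12.6831; sample σ = √(12.6831/4) = 1.7807%
Sharpe = (r̄ − rf) / σ = (-0.1940 − 0.07) / 1.7807 = -0.2640 / 1.7807 = -0.1483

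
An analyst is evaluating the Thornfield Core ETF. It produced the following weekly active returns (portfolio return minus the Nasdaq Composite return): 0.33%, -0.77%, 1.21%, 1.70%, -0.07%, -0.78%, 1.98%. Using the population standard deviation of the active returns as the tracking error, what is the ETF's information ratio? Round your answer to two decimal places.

0.49

Mean return r̄ = 3.600 / 7 = 0.5143%
Population σ = √[Σ(r − r̄)² / 7] = √[7.7382 / 7] = √1.1055 = 1.0514%
IR = r̄ / tracking error = 0.5143 / 1.0514 = 0.4892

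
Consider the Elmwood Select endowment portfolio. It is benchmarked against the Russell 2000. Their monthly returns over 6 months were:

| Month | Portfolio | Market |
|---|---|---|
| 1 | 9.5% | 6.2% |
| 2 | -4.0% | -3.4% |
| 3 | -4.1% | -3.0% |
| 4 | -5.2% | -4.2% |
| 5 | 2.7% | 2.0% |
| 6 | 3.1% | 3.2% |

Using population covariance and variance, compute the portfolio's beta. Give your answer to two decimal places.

r̄p = 0.3333%,  r̄m = 0.1333%
Cov = Σ(rp − r̄p)(rm − r̄m) / 6 = 20.2822
Var(rm) = Σ(rm − r̄m)² / 6 = 15.1289
β = Cov / Var = 20.2822 / 15.1289 = 1.3406

1.34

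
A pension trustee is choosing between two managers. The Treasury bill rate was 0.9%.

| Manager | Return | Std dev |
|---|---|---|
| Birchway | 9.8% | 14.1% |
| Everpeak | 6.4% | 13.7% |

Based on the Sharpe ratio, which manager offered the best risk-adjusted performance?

Birchway

Birchway: Sharpe ratio = (9.8% − 0.9%) / 14.1% = 0.631
Everpeak: Sharpe ratio = (6.4% − 0.9%) / 13.7% = 0.401
Highest: Birchway (0.631).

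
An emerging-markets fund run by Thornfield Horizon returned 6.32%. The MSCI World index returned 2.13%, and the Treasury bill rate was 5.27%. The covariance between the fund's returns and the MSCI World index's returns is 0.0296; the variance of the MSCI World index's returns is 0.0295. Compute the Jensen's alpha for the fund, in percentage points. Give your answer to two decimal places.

β = Cov / Var = 0.0296 / 0.0295 = 1.0034
E[R] = Rf + β(Rm − Rf) = 5.27% + 1.0034 × (2.13% − 5.27%) = 2.1193%
α = Rp − E[R] = 6.32% − 2.1193% = 4.2007

4.20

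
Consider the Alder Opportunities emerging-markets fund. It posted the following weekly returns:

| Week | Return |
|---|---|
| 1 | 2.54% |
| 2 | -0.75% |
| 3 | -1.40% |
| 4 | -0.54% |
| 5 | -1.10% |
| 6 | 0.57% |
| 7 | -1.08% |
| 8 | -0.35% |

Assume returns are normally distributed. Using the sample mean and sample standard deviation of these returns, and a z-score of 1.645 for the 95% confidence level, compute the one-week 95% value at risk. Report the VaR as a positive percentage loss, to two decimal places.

2.38

Mean return r̄ = -2.110 / 8 = -0.2638%
Σ(r − r̄)² = (2.54 − (-0.2638))² + (-0.75 − (-0.2638))² + (-1.4 − (-0.2638))² + … = 11.5330
sample σ = √(11.5330 / 7) = √1.6476 = 1.2836%
VaR = −(r̄ − z·σ) = −(-0.2638 − 1.645 × 1.2836) = −(-2.3753) = 2.3753%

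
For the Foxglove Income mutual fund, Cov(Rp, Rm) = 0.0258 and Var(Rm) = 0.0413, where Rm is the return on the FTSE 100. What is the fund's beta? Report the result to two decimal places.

0.62

β = Cov(Rp, Rm) / Var(Rm) = 0.0258 / 0.0413 = 0.6247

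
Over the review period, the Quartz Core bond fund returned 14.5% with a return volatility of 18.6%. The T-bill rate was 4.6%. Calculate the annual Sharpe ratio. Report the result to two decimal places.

0.53

Sharpe = (Rp − Rf) / σp = (14.5% − 4.6%) / 18.6% = 9.90% / 18.6% = 0.5323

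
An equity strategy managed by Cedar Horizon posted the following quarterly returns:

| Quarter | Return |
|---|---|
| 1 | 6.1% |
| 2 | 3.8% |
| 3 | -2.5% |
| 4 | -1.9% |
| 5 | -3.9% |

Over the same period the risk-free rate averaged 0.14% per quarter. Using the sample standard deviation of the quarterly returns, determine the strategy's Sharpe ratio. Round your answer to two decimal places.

0.04

Mean return r̄ = 1.60 / 5 = 0.3200%
Σ(r − r̄)² = (6.1 − 0.3200)² + (3.8 − 0.3200)² + … = 76.2080
sample σ = √(76.2080 / 4) = √19.0520 = 4.3649%
Sharpe = (r̄ − rf) / σ = (0.3200 − 0.14) / 4.3649 = 0.1800 / 4.3649 = 0.0412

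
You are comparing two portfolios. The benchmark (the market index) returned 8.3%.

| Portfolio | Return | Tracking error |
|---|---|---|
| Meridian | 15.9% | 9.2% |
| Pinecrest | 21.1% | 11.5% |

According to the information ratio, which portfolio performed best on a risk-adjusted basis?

Pinecrest

Meridian: IR = (15.9% − 8.3%) / 9.2% = 0.826
Pinecrest: IR = (21.1% − 8.3%) / 11.5% = 1.113
Highest: Pinecrest (1.113).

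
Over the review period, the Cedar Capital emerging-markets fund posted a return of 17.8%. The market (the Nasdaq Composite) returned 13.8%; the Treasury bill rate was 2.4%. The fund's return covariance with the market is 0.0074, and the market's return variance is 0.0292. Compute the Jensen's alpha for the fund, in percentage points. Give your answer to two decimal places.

β = Cov / Var = 0.0074 / 0.0292 = 0.2534
E[R] = Rf + β(Rm − Rf) = 2.4% + 0.2534 × (13.8% − 2.4%) = 5.2888%
α = Rp − E[R] = 17.8% − 5.2888% = 12.5112

12.51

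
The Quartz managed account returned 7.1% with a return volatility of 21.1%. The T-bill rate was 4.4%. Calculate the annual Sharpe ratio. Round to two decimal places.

0.13

Sharpe = (Rp − Rf) / σp = (7.1% − 4.4%) / 21.1% = 2.70% / 21.1% = 0.1280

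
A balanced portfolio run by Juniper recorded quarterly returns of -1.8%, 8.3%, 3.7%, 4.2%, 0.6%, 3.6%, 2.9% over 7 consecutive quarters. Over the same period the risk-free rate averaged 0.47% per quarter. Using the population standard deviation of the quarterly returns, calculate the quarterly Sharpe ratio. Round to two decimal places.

0.89

Mean return r̄ = 21.50 / 7 = 3.0714%
Σ(r − r̄)² = 59.1543; population σ = √(59.1543/7) = 2.9070%
Sharpe = (r̄ − rf) / σ = (3.0714 − 0.47) / 2.9070 = 2.6014 / 2.9070 = 0.8949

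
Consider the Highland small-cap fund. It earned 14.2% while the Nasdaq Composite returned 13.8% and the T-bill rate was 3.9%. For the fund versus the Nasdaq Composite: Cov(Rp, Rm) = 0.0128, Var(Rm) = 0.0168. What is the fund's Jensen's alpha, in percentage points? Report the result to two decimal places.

β = Cov / Var = 0.0128 / 0.0168 = 0.7619
E[R] = Rf + β(Rm − Rf) = 3.9% + 0.7619 × (13.8% − 3.9%) = 11.4428%
α = Rp − E[R] = 14.2% − 11.4428% = 2.7572

2.76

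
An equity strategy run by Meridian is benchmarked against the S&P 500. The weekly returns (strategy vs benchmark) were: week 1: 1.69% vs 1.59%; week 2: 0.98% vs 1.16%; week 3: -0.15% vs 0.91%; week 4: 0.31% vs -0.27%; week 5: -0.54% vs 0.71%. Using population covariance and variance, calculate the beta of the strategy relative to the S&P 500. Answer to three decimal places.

r̄p = 0.4580%,  r̄m = 0.8200%
Cov = Σ(rp − r̄p)(rm − r̄m) / 5 = 0.2685
Var(rm) = Σ(rm − r̄m)² / 5 = 0.3834
β = Cov / Var = 0.2685 / 0.3834 = 0.7003

0.700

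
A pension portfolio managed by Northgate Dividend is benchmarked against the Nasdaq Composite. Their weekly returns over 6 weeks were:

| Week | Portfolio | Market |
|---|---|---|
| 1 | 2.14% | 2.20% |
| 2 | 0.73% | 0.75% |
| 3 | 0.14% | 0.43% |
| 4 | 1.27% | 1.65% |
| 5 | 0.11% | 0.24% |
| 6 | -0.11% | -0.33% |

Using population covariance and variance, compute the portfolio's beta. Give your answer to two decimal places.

0.90

r̄p = 0.7133%,  r̄m = 0.8233%
Cov = Σ(rp − r̄p)(rm − r̄m) / 6 = 0.6583
Var(rm) = Σ(rm − r̄m)² / 6 = 0.7349
β = Cov / Var = 0.6583 / 0.7349 = 0.8958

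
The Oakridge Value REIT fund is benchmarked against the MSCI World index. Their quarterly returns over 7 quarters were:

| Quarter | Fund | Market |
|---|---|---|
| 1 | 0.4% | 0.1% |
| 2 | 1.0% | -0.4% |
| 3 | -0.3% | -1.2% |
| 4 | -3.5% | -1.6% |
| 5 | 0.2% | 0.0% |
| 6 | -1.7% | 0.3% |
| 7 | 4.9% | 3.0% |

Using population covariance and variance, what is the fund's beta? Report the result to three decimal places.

r̄p = 0.1429%,  r̄m = 0.0286%
Cov = Σ(rp − r̄p)(rm − r̄m) / 7 = 2.8231
Var(rm) = Σ(rm − r̄m)² / 7 = 1.8935
β = Cov / Var = 2.8231 / 1.8935 = 1.4909

1.491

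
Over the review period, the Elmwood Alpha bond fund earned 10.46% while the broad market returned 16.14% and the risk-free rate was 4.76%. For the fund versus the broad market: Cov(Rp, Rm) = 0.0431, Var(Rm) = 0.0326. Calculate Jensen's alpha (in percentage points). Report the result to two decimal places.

β = Cov / Var = 0.0431 / 0.0326 = 1.3221
E[R] = Rf + β(Rm − Rf) = 4.76% + 1.3221 × (16.14% − 4.76%) = 19.8055%
α = Rp − E[R] = 10.46% − 19.8055% = -9.3455

-9.35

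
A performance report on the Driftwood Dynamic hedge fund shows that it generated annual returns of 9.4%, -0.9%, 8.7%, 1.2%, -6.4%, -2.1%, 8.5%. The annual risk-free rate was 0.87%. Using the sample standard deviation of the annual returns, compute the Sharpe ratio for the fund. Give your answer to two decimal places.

0.28

Mean return μ = 18.40 / 7 = 2.6286%
Sample σ = √[Σ(r − μ)² / 6] = √[235.5543 / 6] = √39.2591 = 6.2657%
Sharpe = (μ − rf) / σ = (2.6286 − 0.87) / 6.2657 = 1.7586 / 6.2657 = 0.2807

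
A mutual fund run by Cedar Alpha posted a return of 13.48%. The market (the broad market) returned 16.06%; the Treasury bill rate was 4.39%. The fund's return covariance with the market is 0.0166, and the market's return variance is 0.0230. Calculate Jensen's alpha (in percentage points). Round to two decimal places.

0.67

β = Cov / Var = 0.0166 / 0.0230 = 0.7217
E[R] = Rf + β(Rm − Rf) = 4.39% + 0.7217 × (16.06% − 4.39%) = 12.8122%
α = Rp − E[R] = 13.48% − 12.8122% = 0.6678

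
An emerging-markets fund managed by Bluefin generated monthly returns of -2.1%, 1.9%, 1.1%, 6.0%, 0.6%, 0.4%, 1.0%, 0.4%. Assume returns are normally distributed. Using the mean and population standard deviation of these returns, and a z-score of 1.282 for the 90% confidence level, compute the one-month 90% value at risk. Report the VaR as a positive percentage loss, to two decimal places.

r̄ = (-2.1 + 1.9 + 1.1 + 6 + 0.6 + 0.4 + 1 + 0.4) / 8 = 1.1625%
Σ(r − r̄)² = (-2.1 − 1.1625)² + (1.9 − 1.1625)² + (1.1 − 1.1625)² + … = 36.0988
σ = √[36.0988 / 8] = 2.1242%
VaR = −(r̄ − z·σ) = −(1.1625 − 1.282 × 2.1242) = −(-1.5607) = 1.5607%

1.56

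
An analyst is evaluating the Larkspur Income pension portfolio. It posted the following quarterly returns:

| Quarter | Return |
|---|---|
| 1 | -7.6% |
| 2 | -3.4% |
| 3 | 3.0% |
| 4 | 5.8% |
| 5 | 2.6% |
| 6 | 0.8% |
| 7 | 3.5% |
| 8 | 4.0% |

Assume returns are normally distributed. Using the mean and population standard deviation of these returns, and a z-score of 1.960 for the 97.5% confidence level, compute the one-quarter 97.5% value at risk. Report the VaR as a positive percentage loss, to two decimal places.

r̄ = (-7.6 − 3.4 + 3 + 5.8 + 2.6 + 0.8 + 3.5 + 4) / 8 = 8.70 / 8 = 1.0875%
Population σ = √[Σ(r − r̄)² / 8] = √[138.1488 / 8] = √17.2686 = 4.1556%
VaR = −(r̄ − z·σ) = −(1.0875 − 1.960 × 4.1556) = −(-7.0575) = 7.0575%

7.06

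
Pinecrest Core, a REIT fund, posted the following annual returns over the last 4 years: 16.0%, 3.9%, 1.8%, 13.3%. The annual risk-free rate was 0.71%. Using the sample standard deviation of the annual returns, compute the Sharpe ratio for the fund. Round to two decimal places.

1.16

Mean return r̄ = 35.00 / 4 = 8.7500%
Sample σ = √[Σ(r − r̄)² / 3] = √[145.0900 / 3] = √48.3633 = 6.9544%
Sharpe = (r̄ − rf) / σ = (8.7500 − 0.71) / 6.9544 = 8.0400 / 6.9544 = 1.1561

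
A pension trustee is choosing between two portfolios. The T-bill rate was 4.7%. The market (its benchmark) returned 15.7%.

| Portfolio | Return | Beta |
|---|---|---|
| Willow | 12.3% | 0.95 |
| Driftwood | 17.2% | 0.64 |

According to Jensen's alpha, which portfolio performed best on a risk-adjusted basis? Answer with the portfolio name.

Willow: α = 12.3% − [4.7% + 0.95 × (15.7% − 4.7%)] = -2.850
Driftwood: α = 17.2% − [4.7% + 0.64 × (15.7% − 4.7%)] = 5.460
Highest: Driftwood (5.460).

Driftwood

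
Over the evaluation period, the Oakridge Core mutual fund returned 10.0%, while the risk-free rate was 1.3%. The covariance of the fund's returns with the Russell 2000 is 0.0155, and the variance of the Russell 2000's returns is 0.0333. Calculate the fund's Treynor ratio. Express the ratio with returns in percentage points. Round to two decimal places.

18.69

β = Cov / Var = 0.0155 / 0.0333 = 0.4655
Treynor = (Rp − Rf) / β = (10.0% − 1.3%) / 0.4655 = 8.70 / 0.4655 = 18.6896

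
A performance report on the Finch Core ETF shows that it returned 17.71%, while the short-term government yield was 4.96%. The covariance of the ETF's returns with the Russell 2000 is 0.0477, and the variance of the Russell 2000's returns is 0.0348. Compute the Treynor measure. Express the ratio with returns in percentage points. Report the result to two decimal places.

9.30

β = Cov / Var = 0.0477 / 0.0348 = 1.3707
Treynor = (Rp − Rf) / β = (17.71% − 4.96%) / 1.3707 = 12.75 / 1.3707 = 9.3018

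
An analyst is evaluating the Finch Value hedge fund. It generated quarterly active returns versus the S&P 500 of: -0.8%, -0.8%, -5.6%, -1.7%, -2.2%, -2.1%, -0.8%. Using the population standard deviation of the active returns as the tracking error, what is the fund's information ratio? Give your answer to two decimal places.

Mean return μ = -14.00 / 7 = -2.0000%
Population σ = √[Σ(r − μ)² / 7] = √[17.4200 / 7] = √2.4886 = 1.5775%
IR = μ / tracking error = -2.0000 / 1.5775 = -1.2678

-1.27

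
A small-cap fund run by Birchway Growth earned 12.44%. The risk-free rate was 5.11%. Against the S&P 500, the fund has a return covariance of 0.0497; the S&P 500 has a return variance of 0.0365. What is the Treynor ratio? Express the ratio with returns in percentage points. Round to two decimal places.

β = Cov / Var = 0.0497 / 0.0365 = 1.3616
Treynor = (Rp − Rf) / β = (12.44% − 5.11%) / 1.3616 = 7.33 / 1.3616 = 5.3834

5.38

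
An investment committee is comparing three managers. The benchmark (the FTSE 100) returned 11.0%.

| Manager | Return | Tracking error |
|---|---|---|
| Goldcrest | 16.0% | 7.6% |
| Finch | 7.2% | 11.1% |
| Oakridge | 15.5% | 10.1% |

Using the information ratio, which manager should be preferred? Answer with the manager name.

Goldcrest

Goldcrest: IR = (16.0% − 11.0%) / 7.6% = 0.658
Finch: IR = (7.2% − 11.0%) / 11.1% = -0.342
Oakridge: IR = (15.5% − 11.0%) / 10.1% = 0.446
Highest: Goldcrest (0.658).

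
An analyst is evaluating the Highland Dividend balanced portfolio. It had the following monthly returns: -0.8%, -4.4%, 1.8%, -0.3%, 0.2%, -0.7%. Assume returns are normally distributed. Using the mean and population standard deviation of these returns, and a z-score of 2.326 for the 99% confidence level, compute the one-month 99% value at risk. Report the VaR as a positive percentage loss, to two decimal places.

r̄ = (-0.8 − 4.4 + 1.8 − 0.3 + 0.2 − 0.7) / 6 = -4.20 / 6 = -0.7000%
Σ(r − r̄)² = (-0.8 − (-0.7000))² + (-4.4 − (-0.7000))² + … = 20.9200
σ = √[20.9200 / 6] = 1.8673%
VaR = −(r̄ − z·σ) = −(-0.7000 − 2.326 × 1.8673) = −(-5.0433) = 5.0433%

5.04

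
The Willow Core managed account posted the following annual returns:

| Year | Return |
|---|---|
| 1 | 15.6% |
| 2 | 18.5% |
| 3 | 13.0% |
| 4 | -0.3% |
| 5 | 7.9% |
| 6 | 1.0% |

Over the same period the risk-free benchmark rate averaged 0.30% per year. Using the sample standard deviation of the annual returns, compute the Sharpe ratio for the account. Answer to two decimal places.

Mean return μ = 55.70 / 6 = 9.2833%
Σ(r − μ)² = 301.0283; sample σ = √(301.0283/5) = 7.7592%
Sharpe = (μ − rf) / σ = (9.2833 − 0.3) / 7.7592 = 8.9833 / 7.7592 = 1.1578

1.16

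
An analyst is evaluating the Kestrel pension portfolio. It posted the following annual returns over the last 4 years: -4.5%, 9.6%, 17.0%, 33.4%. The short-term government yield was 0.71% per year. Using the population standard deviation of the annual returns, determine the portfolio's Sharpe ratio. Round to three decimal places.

0.963

μ = (-4.5 + 9.6 + 17 + 33.4) / 4 = 13.8750%
Σ(r − μ)² = 746.9075; population σ = √(746.9075/4) = 13.6648%
Sharpe = (μ − rf) / σ = (13.8750 − 0.71) / 13.6648 = 13.1650 / 13.6648 = 0.9634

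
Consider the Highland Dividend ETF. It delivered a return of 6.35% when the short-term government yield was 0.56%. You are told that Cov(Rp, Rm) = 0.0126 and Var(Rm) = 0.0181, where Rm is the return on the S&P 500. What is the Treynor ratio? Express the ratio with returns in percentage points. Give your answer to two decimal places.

8.32

β = Cov / Var = 0.0126 / 0.0181 = 0.6961
Treynor = (Rp − Rf) / β = (6.35% − 0.56%) / 0.6961 = 5.79 / 0.6961 = 8.3178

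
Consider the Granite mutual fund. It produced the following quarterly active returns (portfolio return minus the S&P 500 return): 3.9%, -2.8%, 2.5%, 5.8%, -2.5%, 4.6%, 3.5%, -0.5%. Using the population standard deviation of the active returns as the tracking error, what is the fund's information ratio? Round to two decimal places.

r̄ = (3.9 − 2.8 + 2.5 + 5.8 − 2.5 + 4.6 + 3.5 − 0.5) / 8 = 1.8125%
Population std dev = √[76.5688 / 8] = 3.0937%
IR = r̄ / tracking error = 1.8125 / 3.0937 = 0.5859

0.59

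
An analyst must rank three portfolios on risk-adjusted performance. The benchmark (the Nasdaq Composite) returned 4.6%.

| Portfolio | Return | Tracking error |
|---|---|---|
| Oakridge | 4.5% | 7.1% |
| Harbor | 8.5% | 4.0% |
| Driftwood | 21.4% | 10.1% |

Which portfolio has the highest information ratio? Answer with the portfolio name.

Driftwood

Oakridge: IR = (4.5% − 4.6%) / 7.1% = -0.014
Harbor: IR = (8.5% − 4.6%) / 4.0% = 0.975
Driftwood: IR = (21.4% − 4.6%) / 10.1% = 1.663
Highest: Driftwood (1.663).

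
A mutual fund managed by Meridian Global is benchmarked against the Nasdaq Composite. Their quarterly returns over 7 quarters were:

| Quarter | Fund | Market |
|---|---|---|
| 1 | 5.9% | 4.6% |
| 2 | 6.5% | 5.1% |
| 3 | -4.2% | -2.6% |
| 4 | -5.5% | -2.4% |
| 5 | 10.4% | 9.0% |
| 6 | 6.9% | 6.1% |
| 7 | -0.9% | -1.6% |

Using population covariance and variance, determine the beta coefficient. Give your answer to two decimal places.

r̄p = 2.7286%,  r̄m = 2.6000%
Cov = Σ(rp − r̄p)(rm − r̄m) / 7 = 24.5543
Var(rm) = Σ(rm − r̄m)² / 7 = 19.0200
β = Cov / Var = 24.5543 / 19.0200 = 1.2910

1.29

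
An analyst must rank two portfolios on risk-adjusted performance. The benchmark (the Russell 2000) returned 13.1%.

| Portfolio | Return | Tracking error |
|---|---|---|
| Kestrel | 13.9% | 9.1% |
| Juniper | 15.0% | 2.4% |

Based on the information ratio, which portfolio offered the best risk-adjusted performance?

Juniper

Kestrel: IR = (13.9% − 13.1%) / 9.1% = 0.088
Juniper: IR = (15.0% − 13.1%) / 2.4% = 0.792
Highest: Juniper (0.792).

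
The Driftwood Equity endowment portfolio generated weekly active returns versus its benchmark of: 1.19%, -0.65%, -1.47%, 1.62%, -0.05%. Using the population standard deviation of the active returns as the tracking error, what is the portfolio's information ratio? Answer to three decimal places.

Mean return μ = 0.640 / 5 = 0.1280%
Population σ = √[Σ(r − μ)² / 5] = √[6.5445 / 5] = √1.3089 = 1.1441%
IR = μ / tracking error = 0.1280 / 1.1441 = 0.1119

0.112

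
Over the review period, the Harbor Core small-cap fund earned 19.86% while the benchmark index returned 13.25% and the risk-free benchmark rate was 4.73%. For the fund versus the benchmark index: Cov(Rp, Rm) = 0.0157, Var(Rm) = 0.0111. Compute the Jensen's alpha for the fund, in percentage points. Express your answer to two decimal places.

3.08

β = Cov / Var = 0.0157 / 0.0111 = 1.4144
E[R] = Rf + β(Rm − Rf) = 4.73% + 1.4144 × (13.25% − 4.73%) = 16.7807%
α = Rp − E[R] = 19.86% − 16.7807% = 3.0793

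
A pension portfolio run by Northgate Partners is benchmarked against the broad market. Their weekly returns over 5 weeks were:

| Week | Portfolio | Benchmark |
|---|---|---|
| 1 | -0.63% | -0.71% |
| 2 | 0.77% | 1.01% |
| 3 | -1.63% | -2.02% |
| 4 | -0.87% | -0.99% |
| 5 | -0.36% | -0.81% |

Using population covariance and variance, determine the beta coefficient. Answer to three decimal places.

r̄p = -0.5440%,  r̄m = -0.7040%
Cov = Σ(rp − r̄p)(rm − r̄m) / 5 = 0.7511
Var(rm) = Σ(rm − r̄m)² / 5 = 0.9525
β = Cov / Var = 0.7511 / 0.9525 = 0.7886

0.789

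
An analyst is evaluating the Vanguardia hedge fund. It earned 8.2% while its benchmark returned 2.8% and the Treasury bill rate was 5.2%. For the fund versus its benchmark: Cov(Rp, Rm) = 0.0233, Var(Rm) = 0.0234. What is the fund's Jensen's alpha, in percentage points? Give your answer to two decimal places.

5.39

β = Cov / Var = 0.0233 / 0.0234 = 0.9957
E[R] = Rf + β(Rm − Rf) = 5.2% + 0.9957 × (2.8% − 5.2%) = 2.8103%
α = Rp − E[R] = 8.2% − 2.8103% = 5.3897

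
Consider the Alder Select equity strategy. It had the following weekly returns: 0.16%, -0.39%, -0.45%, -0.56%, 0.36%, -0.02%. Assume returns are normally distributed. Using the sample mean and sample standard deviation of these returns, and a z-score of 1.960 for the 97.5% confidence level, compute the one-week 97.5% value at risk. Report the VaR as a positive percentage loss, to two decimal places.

μ = (0.16 − 0.39 − 0.45 − 0.56 + 0.36 − 0.02) / 6 = -0.1500%
Sample σ = √[Σ(r − μ)² / 5] = √[0.6888 / 5] = √0.1378 = 0.3712%
VaR = −(μ − z·σ) = −(-0.1500 − 1.960 × 0.3712) = −(-0.8776) = 0.8776%

0.88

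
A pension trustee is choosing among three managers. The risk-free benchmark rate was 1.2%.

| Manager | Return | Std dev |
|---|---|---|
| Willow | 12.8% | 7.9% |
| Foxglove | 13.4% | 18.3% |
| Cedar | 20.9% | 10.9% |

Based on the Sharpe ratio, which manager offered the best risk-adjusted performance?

Cedar

Willow: Sharpe ratio = (12.8% − 1.2%) / 7.9% = 1.468
Foxglove: Sharpe ratio = (13.4% − 1.2%) / 18.3% = 0.667
Cedar: Sharpe ratio = (20.9% − 1.2%) / 10.9% = 1.807
Highest: Cedar (1.807).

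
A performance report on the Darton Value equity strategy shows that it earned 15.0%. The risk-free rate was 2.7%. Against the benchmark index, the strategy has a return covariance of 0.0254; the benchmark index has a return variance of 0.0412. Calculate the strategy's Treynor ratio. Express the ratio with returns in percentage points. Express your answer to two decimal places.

β = Cov / Var = 0.0254 / 0.0412 = 0.6165
Treynor = (Rp − Rf) / β = (15.0% − 2.7%) / 0.6165 = 12.30 / 0.6165 = 19.9513

19.95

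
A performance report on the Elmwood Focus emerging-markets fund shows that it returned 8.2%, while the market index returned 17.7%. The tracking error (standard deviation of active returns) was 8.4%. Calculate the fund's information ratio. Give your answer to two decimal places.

IR = (Rp − Rb) / TE = (8.2% − 17.7%) / 8.4% = -9.50% / 8.4% = -1.1310

-1.13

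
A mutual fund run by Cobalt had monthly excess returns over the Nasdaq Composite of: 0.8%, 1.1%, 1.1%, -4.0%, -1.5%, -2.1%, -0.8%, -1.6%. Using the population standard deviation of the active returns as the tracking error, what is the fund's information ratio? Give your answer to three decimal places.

-0.518

μ = (0.8 + 1.1 + 1.1 − 4 − 1.5 − 2.1 − 0.8 − 1.6) / 8 = -7.00 / 8 = -0.8750%
Σ(r − μ)² = 22.7950; population σ = √(22.7950/8) = 1.6880%
IR = μ / tracking error = -0.8750 / 1.6880 = -0.5184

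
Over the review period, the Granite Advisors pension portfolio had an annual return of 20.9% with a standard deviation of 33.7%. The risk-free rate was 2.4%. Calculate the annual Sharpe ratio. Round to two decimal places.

Sharpe = (Rp − Rf) / σp = (20.9% − 2.4%) / 33.7% = 18.50% / 33.7% = 0.5490

0.55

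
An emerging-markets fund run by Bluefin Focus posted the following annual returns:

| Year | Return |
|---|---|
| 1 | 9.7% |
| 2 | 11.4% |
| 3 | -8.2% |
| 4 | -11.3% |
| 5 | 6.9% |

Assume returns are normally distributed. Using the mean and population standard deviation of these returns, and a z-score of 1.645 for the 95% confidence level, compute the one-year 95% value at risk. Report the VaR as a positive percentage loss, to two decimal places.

μ = (9.7 + 11.4 − 8.2 − 11.3 + 6.9) / 5 = 1.7000%
Population σ = √[Σ(r − μ)² / 5] = √[452.1400 / 5] = √90.4280 = 9.5094%
VaR = −(μ − z·σ) = −(1.7000 − 1.645 × 9.5094) = −(-13.9430) = 13.9430%

13.94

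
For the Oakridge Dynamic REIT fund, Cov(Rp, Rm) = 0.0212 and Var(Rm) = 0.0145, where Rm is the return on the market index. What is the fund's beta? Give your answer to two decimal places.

β = Cov(Rp, Rm) / Var(Rm) = 0.0212 / 0.0145 = 1.4621

1.46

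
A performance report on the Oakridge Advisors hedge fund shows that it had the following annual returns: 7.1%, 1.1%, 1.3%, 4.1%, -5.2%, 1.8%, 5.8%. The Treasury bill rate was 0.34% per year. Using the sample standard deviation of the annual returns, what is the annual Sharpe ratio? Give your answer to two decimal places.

r̄ = (7.1 + 1.1 + 1.3 + 4.1 − 5.2 + 1.8 + 5.8) / 7 = 16.00 / 7 = 2.2857%
Σ(r − r̄)² = (7.1 − 2.2857)² + (1.1 − 2.2857)² + … = 97.4686
σ = √[97.4686 / 6] = 4.0305%
Sharpe = (r̄ − rf) / σ = (2.2857 − 0.34) / 4.0305 = 1.9457 / 4.0305 = 0.4827

0.48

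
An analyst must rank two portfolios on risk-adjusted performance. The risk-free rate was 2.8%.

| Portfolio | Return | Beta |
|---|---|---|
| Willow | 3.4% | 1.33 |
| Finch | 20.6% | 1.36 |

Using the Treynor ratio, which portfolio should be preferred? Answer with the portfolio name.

Finch

Willow: Treynor = (3.4% − 2.8%) / 1.33 = 0.451
Finch: Treynor = (20.6% − 2.8%) / 1.36 = 13.088
Highest: Finch (13.088).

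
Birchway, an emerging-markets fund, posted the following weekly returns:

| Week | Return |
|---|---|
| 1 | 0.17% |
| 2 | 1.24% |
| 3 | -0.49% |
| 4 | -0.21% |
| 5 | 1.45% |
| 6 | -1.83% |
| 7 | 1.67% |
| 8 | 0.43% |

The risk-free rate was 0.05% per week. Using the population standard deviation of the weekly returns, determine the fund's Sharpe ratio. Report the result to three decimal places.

μ = (0.17 + 1.24 − 0.49 − 0.21 + 1.45 − 1.83 + 1.67 + 0.43) / 8 = 2.430 / 8 = 0.3038%
Σ(r − μ)² = (0.17 − 0.3038)² + (1.24 − 0.3038)² + (-0.49 − 0.3038)² + … = 9.5378
population σ = √(9.5378 / 8) = √1.1922 = 1.0919%
Sharpe = (μ − rf) / σ = (0.3038 − 0.05) / 1.0919 = 0.2538 / 1.0919 = 0.2324

0.232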